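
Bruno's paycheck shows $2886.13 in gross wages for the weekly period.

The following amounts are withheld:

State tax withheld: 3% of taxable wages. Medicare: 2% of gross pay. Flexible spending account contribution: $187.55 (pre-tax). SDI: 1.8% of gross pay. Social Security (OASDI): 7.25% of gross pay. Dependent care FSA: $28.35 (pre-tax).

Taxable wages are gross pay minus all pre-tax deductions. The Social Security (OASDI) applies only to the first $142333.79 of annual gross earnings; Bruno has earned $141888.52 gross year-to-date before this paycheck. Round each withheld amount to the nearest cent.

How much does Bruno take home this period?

Dependent care FSA: $28.35
Flexible spending account contribution: $187.55
Pre-tax total = $28.35 + $187.55 = $215.90
Taxable wages = $2886.13 − $215.90 = $2670.23
State tax withheld: $2670.23 × 0.03 = $80.11
SDI: $2886.13 × 0.018 = $51.95
Social Security (OASDI): only $142333.79 − $141888.52 = $445.27 of this check is subject → $445.27 × 0.0725 = $32.28
Medicare: $2886.13 × 0.02 = $57.72
Total deductions = $28.35 + $187.55 + $80.11 + $51.95 + $32.28 + $57.72 = $437.96
Net pay = $2886.13 − $437.96 = $2448.17

$2448.17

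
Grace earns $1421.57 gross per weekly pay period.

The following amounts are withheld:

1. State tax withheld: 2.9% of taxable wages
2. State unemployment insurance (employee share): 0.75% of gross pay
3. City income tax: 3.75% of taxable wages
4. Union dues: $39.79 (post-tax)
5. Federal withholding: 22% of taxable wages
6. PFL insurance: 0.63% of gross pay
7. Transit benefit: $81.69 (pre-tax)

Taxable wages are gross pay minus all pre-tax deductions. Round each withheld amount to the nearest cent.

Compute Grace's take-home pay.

Transit benefit: $81.69
Taxable wages = $1421.57 − $81.69 = $1339.88
Federal withholding: $1339.88 × 0.22 = $294.77
City income tax: $1339.88 × 0.0375 = $50.25
State tax withheld: $1339.88 × 0.029 = $38.86
PFL insurance: $1421.57 × 0.0063 = $8.96
State unemployment insurance (employee share): $1421.57 × 0.0075 = $10.66
Union dues: $39.79
Total deductions = $81.69 + $294.77 + $50.25 + $38.86 + $8.96 + $10.66 + $39.79 = $524.98
Net pay = $1421.57 − $524.98 = $896.59

$896.59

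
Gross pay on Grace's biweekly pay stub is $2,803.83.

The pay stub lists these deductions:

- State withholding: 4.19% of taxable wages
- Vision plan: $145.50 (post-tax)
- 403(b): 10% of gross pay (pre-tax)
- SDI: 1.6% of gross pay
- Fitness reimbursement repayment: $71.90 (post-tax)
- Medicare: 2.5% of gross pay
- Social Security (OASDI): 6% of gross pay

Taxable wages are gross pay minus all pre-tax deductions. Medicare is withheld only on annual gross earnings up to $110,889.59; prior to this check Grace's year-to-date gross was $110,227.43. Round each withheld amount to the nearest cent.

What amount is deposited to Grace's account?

$1,970.68

403(b): $2,803.83 × 0.1 = $280.38
Taxable wages = $2,803.83 − $280.38 = $2,523.45
State withholding: $2,523.45 × 0.0419 = $105.73
SDI: $2,803.83 × 0.016 = $44.86
Social Security (OASDI): $2,803.83 × 0.06 = $168.23
Medicare: only $110,889.59 − $110,227.43 = $662.16 of this check is subject → $662.16 × 0.025 = $16.55
Vision plan: $145.50
Fitness reimbursement repayment: $71.90
Total deductions = $280.38 + $105.73 + $44.86 + $168.23 + $16.55 + $145.50 + $71.90 = $833.15
Net pay = $2,803.83 − $833.15 = $1,970.68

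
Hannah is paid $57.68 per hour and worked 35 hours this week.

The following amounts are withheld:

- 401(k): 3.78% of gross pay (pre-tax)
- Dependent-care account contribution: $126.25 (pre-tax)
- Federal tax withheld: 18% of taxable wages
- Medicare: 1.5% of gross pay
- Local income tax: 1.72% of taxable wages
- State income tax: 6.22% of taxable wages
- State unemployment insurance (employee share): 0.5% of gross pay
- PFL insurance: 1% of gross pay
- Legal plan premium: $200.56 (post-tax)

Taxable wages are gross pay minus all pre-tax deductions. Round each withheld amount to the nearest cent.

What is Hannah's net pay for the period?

$1,083.99

Gross pay: 35 × $57.68 = $2,018.80
401(k): $2,018.80 × 0.0378 = $76.31
Dependent-care account contribution: $126.25
Pre-tax total = $76.31 + $126.25 = $202.56
Taxable wages = $2,018.80 − $202.56 = $1,816.24
State income tax: $1,816.24 × 0.0622 = $112.97
Federal tax withheld: $1,816.24 × 0.18 = $326.92
Local income tax: $1,816.24 × 0.0172 = $31.24
State unemployment insurance (employee share): $2,018.80 × 0.005 = $10.09
Medicare: $2,018.80 × 0.015 = $30.28
PFL insurance: $2,018.80 × 0.01 = $20.19
Legal plan premium: $200.56
Total deductions = $76.31 + $126.25 + $112.97 + $326.92 + $31.24 + $10.09 + $30.28 + $20.19 + $200.56 = $934.81
Net pay = $2,018.80 − $934.81 = $1,083.99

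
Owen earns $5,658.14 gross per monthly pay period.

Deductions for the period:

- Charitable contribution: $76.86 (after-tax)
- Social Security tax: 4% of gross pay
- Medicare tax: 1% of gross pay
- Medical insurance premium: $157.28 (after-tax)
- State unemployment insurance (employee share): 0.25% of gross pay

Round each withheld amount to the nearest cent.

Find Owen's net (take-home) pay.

$5,126.94

Medicare tax: $5,658.14 × 0.01 = $56.58
Social Security tax: $5,658.14 × 0.04 = $226.33
State unemployment insurance (employee share): $5,658.14 × 0.0025 = $14.15
Charitable contribution: $76.86
Medical insurance premium: $157.28
Total deductions = $56.58 + $226.33 + $14.15 + $76.86 + $157.28 = $531.20
Net pay = $5,658.14 − $531.20 = $5,126.94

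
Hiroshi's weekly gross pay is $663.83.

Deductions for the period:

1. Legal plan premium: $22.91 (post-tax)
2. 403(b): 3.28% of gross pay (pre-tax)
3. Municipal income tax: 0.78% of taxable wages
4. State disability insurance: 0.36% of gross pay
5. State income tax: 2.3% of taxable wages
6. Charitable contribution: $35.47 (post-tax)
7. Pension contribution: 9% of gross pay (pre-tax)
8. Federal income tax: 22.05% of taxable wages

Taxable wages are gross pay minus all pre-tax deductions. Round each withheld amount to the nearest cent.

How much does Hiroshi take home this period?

Pension contribution: $663.83 × 0.09 = $59.74
403(b): $663.83 × 0.0328 = $21.77
Pre-tax total = $59.74 + $21.77 = $81.51
Taxable wages = $663.83 − $81.51 = $582.32
Federal income tax: $582.32 × 0.2205 = $128.40
Municipal income tax: $582.32 × 0.0078 = $4.54
State income tax: $582.32 × 0.023 = $13.39
State disability insurance: $663.83 × 0.0036 = $2.39
Charitable contribution: $35.47
Legal plan premium: $22.91
Total deductions = $59.74 + $21.77 + $128.40 + $4.54 + $13.39 + $2.39 + $35.47 + $22.91 = $288.61
Net pay = $663.83 − $288.61 = $375.22

$375.22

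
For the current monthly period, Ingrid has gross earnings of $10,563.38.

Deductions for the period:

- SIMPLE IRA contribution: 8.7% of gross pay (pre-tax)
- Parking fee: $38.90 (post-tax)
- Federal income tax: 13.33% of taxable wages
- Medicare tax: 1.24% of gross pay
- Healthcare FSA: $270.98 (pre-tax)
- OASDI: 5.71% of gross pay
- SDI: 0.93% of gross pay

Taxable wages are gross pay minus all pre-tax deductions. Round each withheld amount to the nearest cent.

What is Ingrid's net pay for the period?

SIMPLE IRA contribution: $10,563.38 × 0.087 = $919.01
Healthcare FSA: $270.98
Pre-tax total = $919.01 + $270.98 = $1,189.99
Taxable wages = $10,563.38 − $1,189.99 = $9,373.39
Federal income tax: $9,373.39 × 0.1333 = $1,249.47
OASDI: $10,563.38 × 0.0571 = $603.17
SDI: $10,563.38 × 0.0093 = $98.24
Medicare tax: $10,563.38 × 0.0124 = $130.99
Parking fee: $38.90
Total deductions = $919.01 + $270.98 + $1,249.47 + $603.17 + $98.24 + $130.99 + $38.90 = $3,310.76
Net pay = $10,563.38 − $3,310.76 = $7,252.62

$7,252.62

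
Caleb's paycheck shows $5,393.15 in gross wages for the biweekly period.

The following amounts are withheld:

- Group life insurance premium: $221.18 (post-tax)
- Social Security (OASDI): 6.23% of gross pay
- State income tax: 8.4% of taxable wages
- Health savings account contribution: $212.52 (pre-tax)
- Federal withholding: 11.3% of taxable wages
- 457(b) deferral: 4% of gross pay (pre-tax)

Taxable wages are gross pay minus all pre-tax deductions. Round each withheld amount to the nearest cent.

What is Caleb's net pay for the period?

$3,429.65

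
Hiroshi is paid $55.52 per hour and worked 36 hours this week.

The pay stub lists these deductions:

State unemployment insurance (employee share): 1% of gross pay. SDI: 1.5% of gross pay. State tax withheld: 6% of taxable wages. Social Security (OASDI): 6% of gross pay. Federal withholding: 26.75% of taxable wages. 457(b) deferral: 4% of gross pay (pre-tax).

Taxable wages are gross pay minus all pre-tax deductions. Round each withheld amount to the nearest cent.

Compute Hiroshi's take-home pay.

Gross pay: 36 × $55.52 = $1,998.72
457(b) deferral: $1,998.72 × 0.04 = $79.95
Taxable wages = $1,998.72 − $79.95 = $1,918.77
State tax withheld: $1,918.77 × 0.06 = $115.13
Federal withholding: $1,918.77 × 0.2675 = $513.27
State unemployment insurance (employee share): $1,998.72 × 0.01 = $19.99
SDI: $1,998.72 × 0.015 = $29.98
Social Security (OASDI): $1,998.72 × 0.06 = $119.92
Total deductions = $79.95 + $115.13 + $513.27 + $19.99 + $29.98 + $119.92 = $878.24
Net pay = $1,998.72 − $878.24 = $1,120.48

$1,120.48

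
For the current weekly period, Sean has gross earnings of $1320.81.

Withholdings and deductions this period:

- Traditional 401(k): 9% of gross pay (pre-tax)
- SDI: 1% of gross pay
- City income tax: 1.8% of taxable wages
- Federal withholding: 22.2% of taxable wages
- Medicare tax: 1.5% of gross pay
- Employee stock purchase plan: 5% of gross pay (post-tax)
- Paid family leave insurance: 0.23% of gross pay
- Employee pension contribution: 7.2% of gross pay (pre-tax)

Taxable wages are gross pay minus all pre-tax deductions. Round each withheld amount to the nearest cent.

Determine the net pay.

$739.10

Traditional 401(k): $1320.81 × 0.09 = $118.87
Employee pension contribution: $1320.81 × 0.072 = $95.10
Pre-tax total = $118.87 + $95.10 = $213.97
Taxable wages = $1320.81 − $213.97 = $1106.84
Federal withholding: $1106.84 × 0.222 = $245.72
City income tax: $1106.84 × 0.018 = $19.92
SDI: $1320.81 × 0.01 = $13.21
Paid family leave insurance: $1320.81 × 0.0023 = $3.04
Medicare tax: $1320.81 × 0.015 = $19.81
Employee stock purchase plan: $1320.81 × 0.05 = $66.04
Total deductions = $118.87 + $95.10 + $245.72 + $19.92 + $13.21 + $3.04 + $19.81 + $66.04 = $581.71
Net pay = $1320.81 − $581.71 = $739.10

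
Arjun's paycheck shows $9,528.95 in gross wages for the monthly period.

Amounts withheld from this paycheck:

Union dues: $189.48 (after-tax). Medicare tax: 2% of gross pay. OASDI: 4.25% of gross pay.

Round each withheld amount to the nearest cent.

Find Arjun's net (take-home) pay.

Medicare tax: $9,528.95 × 0.02 = $190.58
OASDI: $9,528.95 × 0.0425 = $404.98
Union dues: $189.48
Total deductions = $190.58 + $404.98 + $189.48 = $785.04
Net pay = $9,528.95 − $785.04 = $8,743.91

$8,743.91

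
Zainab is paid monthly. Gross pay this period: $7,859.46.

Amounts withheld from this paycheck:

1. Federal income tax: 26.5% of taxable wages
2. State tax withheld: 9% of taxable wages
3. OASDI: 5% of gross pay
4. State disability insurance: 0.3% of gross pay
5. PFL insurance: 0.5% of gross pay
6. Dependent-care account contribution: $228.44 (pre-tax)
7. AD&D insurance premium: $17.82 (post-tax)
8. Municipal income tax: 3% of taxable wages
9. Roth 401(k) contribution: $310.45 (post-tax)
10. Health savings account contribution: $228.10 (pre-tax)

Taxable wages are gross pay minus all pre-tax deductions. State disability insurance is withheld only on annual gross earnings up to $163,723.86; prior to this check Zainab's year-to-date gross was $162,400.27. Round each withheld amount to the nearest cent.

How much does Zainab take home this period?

Health savings account contribution: $228.10
Dependent-care account contribution: $228.44
Pre-tax total = $228.10 + $228.44 = $456.54
Taxable wages = $7,859.46 − $456.54 = $7,402.92
State tax withheld: $7,402.92 × 0.09 = $666.26
Federal income tax: $7,402.92 × 0.265 = $1,961.77
Municipal income tax: $7,402.92 × 0.03 = $222.09
State disability insurance: only $163,723.86 − $162,400.27 = $1,323.59 of this check is subject → $1,323.59 × 0.003 = $3.97
PFL insurance: $7,859.46 × 0.005 = $39.30
OASDI: $7,859.46 × 0.05 = $392.97
Roth 401(k) contribution: $310.45
AD&D insurance premium: $17.82
Total deductions = $228.10 + $228.44 + $666.26 + $1,961.77 + $222.09 + $3.97 + $39.30 + $392.97 + $310.45 + $17.82 = $4,071.17
Net pay = $7,859.46 − $4,071.17 = $3,788.29

$3,788.29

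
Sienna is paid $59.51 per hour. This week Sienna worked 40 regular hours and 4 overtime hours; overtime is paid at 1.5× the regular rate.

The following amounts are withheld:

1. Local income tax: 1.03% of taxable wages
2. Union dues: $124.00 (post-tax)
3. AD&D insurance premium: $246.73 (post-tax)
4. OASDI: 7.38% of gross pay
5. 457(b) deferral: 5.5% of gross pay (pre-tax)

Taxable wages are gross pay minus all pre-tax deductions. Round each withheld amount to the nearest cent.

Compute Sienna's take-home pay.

$1,987.50

Regular pay: 40 × $59.51 = $2,380.40
Overtime pay: 4 × $59.51 × 1.5 = $357.06
Gross pay = $2,380.40 + $357.06 = $2,737.46
457(b) deferral: $2,737.46 × 0.055 = $150.56
Taxable wages = $2,737.46 − $150.56 = $2,586.90
Local income tax: $2,586.90 × 0.0103 = $26.65
OASDI: $2,737.46 × 0.0738 = $202.02
Union dues: $124.00
AD&D insurance premium: $246.73
Total deductions = $150.56 + $26.65 + $202.02 + $124.00 + $246.73 = $749.96
Net pay = $2,737.46 − $749.96 = $1,987.50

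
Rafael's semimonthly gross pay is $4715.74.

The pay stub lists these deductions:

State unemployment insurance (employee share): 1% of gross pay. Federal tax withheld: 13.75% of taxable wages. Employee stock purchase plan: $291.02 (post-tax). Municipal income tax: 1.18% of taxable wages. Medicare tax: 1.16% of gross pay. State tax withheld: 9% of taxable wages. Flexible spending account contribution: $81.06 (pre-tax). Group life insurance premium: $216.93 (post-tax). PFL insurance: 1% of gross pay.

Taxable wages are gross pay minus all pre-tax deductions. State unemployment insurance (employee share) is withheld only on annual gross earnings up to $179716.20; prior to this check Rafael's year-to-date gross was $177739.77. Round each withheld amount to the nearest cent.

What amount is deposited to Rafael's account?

$2896.03

Flexible spending account contribution: $81.06
Taxable wages = $4715.74 − $81.06 = $4634.68
Federal tax withheld: $4634.68 × 0.1375 = $637.27
Municipal income tax: $4634.68 × 0.0118 = $54.69
State tax withheld: $4634.68 × 0.09 = $417.12
State unemployment insurance (employee share): only $179716.20 − $177739.77 = $1976.43 of this check is subject → $1976.43 × 0.01 = $19.76
Medicare tax: $4715.74 × 0.0116 = $54.70
PFL insurance: $4715.74 × 0.01 = $47.16
Employee stock purchase plan: $291.02
Group life insurance premium: $216.93
Total deductions = $81.06 + $637.27 + $54.69 + $417.12 + $19.76 + $54.70 + $47.16 + $291.02 + $216.93 = $1819.71
Net pay = $4715.74 − $1819.71 = $2896.03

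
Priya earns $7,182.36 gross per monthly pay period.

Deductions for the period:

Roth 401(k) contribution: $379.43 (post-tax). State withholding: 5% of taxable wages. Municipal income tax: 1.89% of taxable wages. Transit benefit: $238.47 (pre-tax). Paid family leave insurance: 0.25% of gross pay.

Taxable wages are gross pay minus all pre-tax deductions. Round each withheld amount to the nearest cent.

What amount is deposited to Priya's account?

$6,068.07

Transit benefit: $238.47
Taxable wages = $7,182.36 − $238.47 = $6,943.89
Municipal income tax: $6,943.89 × 0.0189 = $131.24
State withholding: $6,943.89 × 0.05 = $347.19
Paid family leave insurance: $7,182.36 × 0.0025 = $17.96
Roth 401(k) contribution: $379.43
Total deductions = $238.47 + $131.24 + $347.19 + $17.96 + $379.43 = $1,114.29
Net pay = $7,182.36 − $1,114.29 = $6,068.07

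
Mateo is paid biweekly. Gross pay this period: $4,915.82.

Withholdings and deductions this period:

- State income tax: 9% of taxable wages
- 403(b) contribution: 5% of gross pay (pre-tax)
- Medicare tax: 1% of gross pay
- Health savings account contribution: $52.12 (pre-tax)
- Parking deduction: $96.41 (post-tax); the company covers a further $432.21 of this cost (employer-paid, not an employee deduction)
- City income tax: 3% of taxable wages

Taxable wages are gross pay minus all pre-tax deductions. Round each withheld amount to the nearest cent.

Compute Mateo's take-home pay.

$3,918.19

Health savings account contribution: $52.12
403(b) contribution: $4,915.82 × 0.05 = $245.79
Pre-tax total = $52.12 + $245.79 = $297.91
Taxable wages = $4,915.82 − $297.91 = $4,617.91
City income tax: $4,617.91 × 0.03 = $138.54
State income tax: $4,617.91 × 0.09 = $415.61
Medicare tax: $4,915.82 × 0.01 = $49.16
Parking deduction: $96.41
(Employer's $432.21 toward parking deduction is not withheld from the employee.)
Total deductions = $52.12 + $245.79 + $138.54 + $415.61 + $49.16 + $96.41 = $997.63
Net pay = $4,915.82 − $997.63 = $3,918.19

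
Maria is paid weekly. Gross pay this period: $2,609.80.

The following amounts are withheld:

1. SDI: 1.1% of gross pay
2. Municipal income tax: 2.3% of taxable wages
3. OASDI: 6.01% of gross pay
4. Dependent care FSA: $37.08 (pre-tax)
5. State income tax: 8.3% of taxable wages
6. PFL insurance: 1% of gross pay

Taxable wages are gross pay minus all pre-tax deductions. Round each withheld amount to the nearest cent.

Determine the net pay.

Dependent care FSA: $37.08
Taxable wages = $2,609.80 − $37.08 = $2,572.72
State income tax: $2,572.72 × 0.083 = $213.54
Municipal income tax: $2,572.72 × 0.023 = $59.17
SDI: $2,609.80 × 0.011 = $28.71
OASDI: $2,609.80 × 0.0601 = $156.85
PFL insurance: $2,609.80 × 0.01 = $26.10
Total deductions = $37.08 + $213.54 + $59.17 + $28.71 + $156.85 + $26.10 = $521.45
Net pay = $2,609.80 − $521.45 = $2,088.35

$2,088.35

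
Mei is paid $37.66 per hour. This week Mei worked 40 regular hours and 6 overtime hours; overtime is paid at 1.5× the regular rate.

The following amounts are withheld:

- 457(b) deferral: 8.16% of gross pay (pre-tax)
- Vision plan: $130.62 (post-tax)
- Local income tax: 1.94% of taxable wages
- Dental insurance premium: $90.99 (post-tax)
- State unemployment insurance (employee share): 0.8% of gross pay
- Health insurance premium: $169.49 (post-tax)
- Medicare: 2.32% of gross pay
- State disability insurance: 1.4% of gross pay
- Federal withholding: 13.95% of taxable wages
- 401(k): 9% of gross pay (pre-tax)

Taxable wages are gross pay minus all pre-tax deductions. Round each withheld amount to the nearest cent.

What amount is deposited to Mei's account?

$811.27

Regular pay: 40 × $37.66 = $1,506.40
Overtime pay: 6 × $37.66 × 1.5 = $338.94
Gross pay = $1,506.40 + $338.94 = $1,845.34
457(b) deferral: $1,845.34 × 0.0816 = $150.58
401(k): $1,845.34 × 0.09 = $166.08
Pre-tax total = $150.58 + $166.08 = $316.66
Taxable wages = $1,845.34 − $316.66 = $1,528.68
Local income tax: $1,528.68 × 0.0194 = $29.66
Federal withholding: $1,528.68 × 0.1395 = $213.25
State unemployment insurance (employee share): $1,845.34 × 0.008 = $14.76
Medicare: $1,845.34 × 0.0232 = $42.81
State disability insurance: $1,845.34 × 0.014 = $25.83
Health insurance premium: $169.49
Dental insurance premium: $90.99
Vision plan: $130.62
Total deductions = $150.58 + $166.08 + $29.66 + $213.25 + $14.76 + $42.81 + $25.83 + $169.49 + $90.99 + $130.62 = $1,034.07
Net pay = $1,845.34 − $1,034.07 = $811.27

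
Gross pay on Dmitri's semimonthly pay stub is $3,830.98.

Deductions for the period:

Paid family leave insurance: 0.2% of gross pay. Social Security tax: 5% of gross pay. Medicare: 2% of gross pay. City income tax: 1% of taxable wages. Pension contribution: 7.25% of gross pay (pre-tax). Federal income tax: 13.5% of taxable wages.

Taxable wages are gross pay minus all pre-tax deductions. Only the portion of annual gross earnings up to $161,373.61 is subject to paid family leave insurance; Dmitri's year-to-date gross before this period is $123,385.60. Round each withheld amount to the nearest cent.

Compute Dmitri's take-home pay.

Pension contribution: $3,830.98 × 0.0725 = $277.75
Taxable wages = $3,830.98 − $277.75 = $3,553.23
Federal income tax: $3,553.23 × 0.135 = $479.69
City income tax: $3,553.23 × 0.01 = $35.53
Social Security tax: $3,830.98 × 0.05 = $191.55
Medicare: $3,830.98 × 0.02 = $76.62
Paid family leave insurance: cap not yet reached, full $3,830.98 is subject → $3,830.98 × 0.002 = $7.66
Total deductions = $277.75 + $479.69 + $35.53 + $191.55 + $76.62 + $7.66 = $1,068.80
Net pay = $3,830.98 − $1,068.80 = $2,762.18

$2,762.18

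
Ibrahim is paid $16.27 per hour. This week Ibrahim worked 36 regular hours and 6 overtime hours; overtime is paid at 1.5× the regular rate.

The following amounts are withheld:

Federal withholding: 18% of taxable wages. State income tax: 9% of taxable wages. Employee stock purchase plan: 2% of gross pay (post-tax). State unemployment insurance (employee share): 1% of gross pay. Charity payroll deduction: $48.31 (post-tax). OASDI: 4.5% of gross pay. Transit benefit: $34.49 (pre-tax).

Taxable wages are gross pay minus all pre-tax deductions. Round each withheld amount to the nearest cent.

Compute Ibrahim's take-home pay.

$406.07

Regular pay: 36 × $16.27 = $585.72
Overtime pay: 6 × $16.27 × 1.5 = $146.43
Gross pay = $585.72 + $146.43 = $732.15
Transit benefit: $34.49
Taxable wages = $732.15 − $34.49 = $697.66
Federal withholding: $697.66 × 0.18 = $125.58
State income tax: $697.66 × 0.09 = $62.79
OASDI: $732.15 × 0.045 = $32.95
State unemployment insurance (employee share): $732.15 × 0.01 = $7.32
Charity payroll deduction: $48.31
Employee stock purchase plan: $732.15 × 0.02 = $14.64
Total deductions = $34.49 + $125.58 + $62.79 + $32.95 + $7.32 + $48.31 + $14.64 = $326.08
Net pay = $732.15 − $326.08 = $406.07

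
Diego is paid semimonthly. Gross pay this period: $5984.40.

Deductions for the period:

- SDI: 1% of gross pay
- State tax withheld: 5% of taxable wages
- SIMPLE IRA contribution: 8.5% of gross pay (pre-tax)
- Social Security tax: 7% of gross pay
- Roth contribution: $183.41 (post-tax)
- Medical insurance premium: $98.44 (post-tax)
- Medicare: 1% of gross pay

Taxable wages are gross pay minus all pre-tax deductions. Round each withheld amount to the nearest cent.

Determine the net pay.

SIMPLE IRA contribution: $5984.40 × 0.085 = $508.67
Taxable wages = $5984.40 − $508.67 = $5475.73
State tax withheld: $5475.73 × 0.05 = $273.79
Medicare: $5984.40 × 0.01 = $59.84
SDI: $5984.40 × 0.01 = $59.84
Social Security tax: $5984.40 × 0.07 = $418.91
Roth contribution: $183.41
Medical insurance premium: $98.44
Total deductions = $508.67 + $273.79 + $59.84 + $59.84 + $418.91 + $183.41 + $98.44 = $1602.90
Net pay = $5984.40 − $1602.90 = $4381.50

$4381.50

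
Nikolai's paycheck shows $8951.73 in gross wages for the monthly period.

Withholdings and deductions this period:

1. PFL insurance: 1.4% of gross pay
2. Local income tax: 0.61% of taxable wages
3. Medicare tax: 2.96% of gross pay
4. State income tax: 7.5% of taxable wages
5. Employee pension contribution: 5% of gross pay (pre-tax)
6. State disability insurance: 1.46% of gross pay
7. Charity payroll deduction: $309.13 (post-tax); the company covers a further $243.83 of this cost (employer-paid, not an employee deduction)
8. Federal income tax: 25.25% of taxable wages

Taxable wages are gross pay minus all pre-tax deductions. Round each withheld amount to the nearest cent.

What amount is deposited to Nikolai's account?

Employee pension contribution: $8951.73 × 0.05 = $447.59
Taxable wages = $8951.73 − $447.59 = $8504.14
Local income tax: $8504.14 × 0.0061 = $51.88
Federal income tax: $8504.14 × 0.2525 = $2147.30
State income tax: $8504.14 × 0.075 = $637.81
PFL insurance: $8951.73 × 0.014 = $125.32
Medicare tax: $8951.73 × 0.0296 = $264.97
State disability insurance: $8951.73 × 0.0146 = $130.70
Charity payroll deduction: $309.13
(Employer's $243.83 toward charity payroll deduction is not withheld from the employee.)
Total deductions = $447.59 + $51.88 + $2147.30 + $637.81 + $125.32 + $264.97 + $130.70 + $309.13 = $4114.70
Net pay = $8951.73 − $4114.70 = $4837.03

$4837.03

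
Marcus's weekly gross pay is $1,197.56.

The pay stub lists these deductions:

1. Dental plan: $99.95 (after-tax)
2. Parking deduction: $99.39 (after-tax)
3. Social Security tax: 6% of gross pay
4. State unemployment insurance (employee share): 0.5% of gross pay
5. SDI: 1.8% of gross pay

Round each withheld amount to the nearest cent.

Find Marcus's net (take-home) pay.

State unemployment insurance (employee share): $1,197.56 × 0.005 = $5.99
SDI: $1,197.56 × 0.018 = $21.56
Social Security tax: $1,197.56 × 0.06 = $71.85
Parking deduction: $99.39
Dental plan: $99.95
Total deductions = $5.99 + $21.56 + $71.85 + $99.39 + $99.95 = $298.74
Net pay = $1,197.56 − $298.74 = $898.82

$898.82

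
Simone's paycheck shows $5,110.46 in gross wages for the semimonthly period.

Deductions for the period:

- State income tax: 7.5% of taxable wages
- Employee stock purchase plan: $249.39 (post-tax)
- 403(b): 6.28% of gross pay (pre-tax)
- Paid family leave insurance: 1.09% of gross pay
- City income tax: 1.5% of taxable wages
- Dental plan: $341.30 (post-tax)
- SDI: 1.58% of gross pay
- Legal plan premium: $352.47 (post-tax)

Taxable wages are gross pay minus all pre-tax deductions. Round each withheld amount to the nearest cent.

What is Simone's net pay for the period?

403(b): $5,110.46 × 0.0628 = $320.94
Taxable wages = $5,110.46 − $320.94 = $4,789.52
State income tax: $4,789.52 × 0.075 = $359.21
City income tax: $4,789.52 × 0.015 = $71.84
Paid family leave insurance: $5,110.46 × 0.0109 = $55.70
SDI: $5,110.46 × 0.0158 = $80.75
Employee stock purchase plan: $249.39
Dental plan: $341.30
Legal plan premium: $352.47
Total deductions = $320.94 + $359.21 + $71.84 + $55.70 + $80.75 + $249.39 + $341.30 + $352.47 = $1,831.60
Net pay = $5,110.46 − $1,831.60 = $3,278.86

$3,278.86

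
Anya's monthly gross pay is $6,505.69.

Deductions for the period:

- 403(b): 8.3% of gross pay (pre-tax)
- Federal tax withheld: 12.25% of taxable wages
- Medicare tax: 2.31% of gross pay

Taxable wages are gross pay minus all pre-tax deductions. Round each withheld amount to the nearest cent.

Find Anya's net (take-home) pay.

$5,084.64

403(b): $6,505.69 × 0.083 = $539.97
Taxable wages = $6,505.69 − $539.97 = $5,965.72
Federal tax withheld: $5,965.72 × 0.1225 = $730.80
Medicare tax: $6,505.69 × 0.0231 = $150.28
Total deductions = $539.97 + $730.80 + $150.28 = $1,421.05
Net pay = $6,505.69 − $1,421.05 = $5,084.64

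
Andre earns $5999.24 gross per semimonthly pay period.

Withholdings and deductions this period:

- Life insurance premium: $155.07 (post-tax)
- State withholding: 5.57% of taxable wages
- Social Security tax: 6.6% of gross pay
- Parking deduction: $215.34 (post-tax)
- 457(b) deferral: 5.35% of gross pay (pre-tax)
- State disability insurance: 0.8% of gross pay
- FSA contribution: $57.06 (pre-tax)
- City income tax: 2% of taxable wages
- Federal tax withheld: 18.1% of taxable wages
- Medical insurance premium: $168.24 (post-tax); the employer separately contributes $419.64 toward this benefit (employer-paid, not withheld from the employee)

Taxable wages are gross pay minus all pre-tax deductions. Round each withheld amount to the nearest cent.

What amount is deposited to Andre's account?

457(b) deferral: $5999.24 × 0.0535 = $320.96
FSA contribution: $57.06
Pre-tax total = $320.96 + $57.06 = $378.02
Taxable wages = $5999.24 − $378.02 = $5621.22
State withholding: $5621.22 × 0.0557 = $313.10
Federal tax withheld: $5621.22 × 0.181 = $1017.44
City income tax: $5621.22 × 0.02 = $112.42
Social Security tax: $5999.24 × 0.066 = $395.95
State disability insurance: $5999.24 × 0.008 = $47.99
Parking deduction: $215.34
Life insurance premium: $155.07
Medical insurance premium: $168.24
(Employer's $419.64 toward medical insurance premium is not withheld from the employee.)
Total deductions = $320.96 + $57.06 + $313.10 + $1017.44 + $112.42 + $395.95 + $47.99 + $215.34 + $155.07 + $168.24 = $2803.57
Net pay = $5999.24 − $2803.57 = $3195.67

$3195.67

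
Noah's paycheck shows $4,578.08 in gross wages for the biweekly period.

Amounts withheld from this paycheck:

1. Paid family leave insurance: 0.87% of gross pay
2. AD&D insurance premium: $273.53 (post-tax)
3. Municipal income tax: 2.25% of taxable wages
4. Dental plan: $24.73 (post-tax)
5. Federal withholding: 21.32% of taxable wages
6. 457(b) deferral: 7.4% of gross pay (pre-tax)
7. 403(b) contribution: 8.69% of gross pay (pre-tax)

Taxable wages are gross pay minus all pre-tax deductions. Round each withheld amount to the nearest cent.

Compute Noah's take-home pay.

$2,597.94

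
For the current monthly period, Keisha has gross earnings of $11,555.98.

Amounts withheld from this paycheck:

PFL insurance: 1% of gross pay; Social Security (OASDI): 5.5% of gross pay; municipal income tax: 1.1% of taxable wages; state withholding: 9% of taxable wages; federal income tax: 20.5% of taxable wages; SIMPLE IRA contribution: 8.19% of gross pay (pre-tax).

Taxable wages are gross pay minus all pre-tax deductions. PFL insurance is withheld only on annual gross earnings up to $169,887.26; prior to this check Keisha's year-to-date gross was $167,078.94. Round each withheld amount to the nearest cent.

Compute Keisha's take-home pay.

$6,699.36

SIMPLE IRA contribution: $11,555.98 × 0.0819 = $946.43
Taxable wages = $11,555.98 − $946.43 = $10,609.55
Municipal income tax: $10,609.55 × 0.011 = $116.71
Federal income tax: $10,609.55 × 0.205 = $2,174.96
State withholding: $10,609.55 × 0.09 = $954.86
Social Security (OASDI): $11,555.98 × 0.055 = $635.58
PFL insurance: only $169,887.26 − $167,078.94 = $2,808.32 of this check is subject → $2,808.32 × 0.01 = $28.08
Total deductions = $946.43 + $116.71 + $2,174.96 + $954.86 + $635.58 + $28.08 = $4,856.62
Net pay = $11,555.98 − $4,856.62 = $6,699.36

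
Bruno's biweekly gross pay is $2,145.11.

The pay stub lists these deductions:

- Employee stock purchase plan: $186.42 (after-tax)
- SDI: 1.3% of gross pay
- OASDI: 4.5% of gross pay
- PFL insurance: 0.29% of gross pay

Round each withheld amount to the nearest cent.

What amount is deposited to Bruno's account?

$1,828.05

OASDI: $2,145.11 × 0.045 = $96.53
SDI: $2,145.11 × 0.013 = $27.89
PFL insurance: $2,145.11 × 0.0029 = $6.22
Employee stock purchase plan: $186.42
Total deductions = $96.53 + $27.89 + $6.22 + $186.42 = $317.06
Net pay = $2,145.11 − $317.06 = $1,828.05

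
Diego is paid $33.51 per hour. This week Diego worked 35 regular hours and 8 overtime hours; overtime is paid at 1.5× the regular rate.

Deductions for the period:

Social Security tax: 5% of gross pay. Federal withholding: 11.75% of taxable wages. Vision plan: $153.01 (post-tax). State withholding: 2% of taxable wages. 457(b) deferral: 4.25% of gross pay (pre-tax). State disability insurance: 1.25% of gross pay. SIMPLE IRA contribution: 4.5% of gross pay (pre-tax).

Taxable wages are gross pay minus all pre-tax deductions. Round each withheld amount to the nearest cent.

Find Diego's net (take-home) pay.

$988.10

Regular pay: 35 × $33.51 = $1,172.85
Overtime pay: 8 × $33.51 × 1.5 = $402.12
Gross pay = $1,172.85 + $402.12 = $1,574.97
SIMPLE IRA contribution: $1,574.97 × 0.045 = $70.87
457(b) deferral: $1,574.97 × 0.0425 = $66.94
Pre-tax total = $70.87 + $66.94 = $137.81
Taxable wages = $1,574.97 − $137.81 = $1,437.16
Federal withholding: $1,437.16 × 0.1175 = $168.87
State withholding: $1,437.16 × 0.02 = $28.74
Social Security tax: $1,574.97 × 0.05 = $78.75
State disability insurance: $1,574.97 × 0.0125 = $19.69
Vision plan: $153.01
Total deductions = $70.87 + $66.94 + $168.87 + $28.74 + $78.75 + $19.69 + $153.01 = $586.87
Net pay = $1,574.97 − $586.87 = $988.10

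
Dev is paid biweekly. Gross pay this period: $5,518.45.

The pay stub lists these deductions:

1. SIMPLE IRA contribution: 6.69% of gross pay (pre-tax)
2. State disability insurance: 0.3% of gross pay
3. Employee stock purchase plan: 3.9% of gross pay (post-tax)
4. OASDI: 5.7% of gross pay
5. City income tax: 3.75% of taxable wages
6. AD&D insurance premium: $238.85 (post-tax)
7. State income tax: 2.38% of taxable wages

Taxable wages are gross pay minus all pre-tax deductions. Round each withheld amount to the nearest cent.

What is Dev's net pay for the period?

SIMPLE IRA contribution: $5,518.45 × 0.0669 = $369.18
Taxable wages = $5,518.45 − $369.18 = $5,149.27
City income tax: $5,149.27 × 0.0375 = $193.10
State income tax: $5,149.27 × 0.0238 = $122.55
OASDI: $5,518.45 × 0.057 = $314.55
State disability insurance: $5,518.45 × 0.003 = $16.56
Employee stock purchase plan: $5,518.45 × 0.039 = $215.22
AD&D insurance premium: $238.85
Total deductions = $369.18 + $193.10 + $122.55 + $314.55 + $16.56 + $215.22 + $238.85 = $1,470.01
Net pay = $5,518.45 − $1,470.01 = $4,048.44

$4,048.44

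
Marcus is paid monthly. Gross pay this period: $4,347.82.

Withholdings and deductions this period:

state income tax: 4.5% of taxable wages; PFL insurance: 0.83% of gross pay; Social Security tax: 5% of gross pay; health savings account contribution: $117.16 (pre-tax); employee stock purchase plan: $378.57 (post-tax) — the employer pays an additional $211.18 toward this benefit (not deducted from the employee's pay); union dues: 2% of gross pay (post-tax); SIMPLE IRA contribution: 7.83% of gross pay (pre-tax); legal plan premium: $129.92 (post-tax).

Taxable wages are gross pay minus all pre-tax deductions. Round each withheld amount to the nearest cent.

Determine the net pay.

$2,866.24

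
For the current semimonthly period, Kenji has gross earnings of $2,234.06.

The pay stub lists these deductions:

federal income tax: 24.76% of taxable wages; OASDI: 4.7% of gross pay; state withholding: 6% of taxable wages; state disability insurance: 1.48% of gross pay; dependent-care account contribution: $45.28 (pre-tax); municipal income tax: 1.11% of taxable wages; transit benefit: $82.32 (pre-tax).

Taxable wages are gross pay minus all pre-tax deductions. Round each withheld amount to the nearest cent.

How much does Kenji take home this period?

Transit benefit: $82.32
Dependent-care account contribution: $45.28
Pre-tax total = $82.32 + $45.28 = $127.60
Taxable wages = $2,234.06 − $127.60 = $2,106.46
Municipal income tax: $2,106.46 × 0.0111 = $23.38
State withholding: $2,106.46 × 0.06 = $126.39
Federal income tax: $2,106.46 × 0.2476 = $521.56
OASDI: $2,234.06 × 0.047 = $105.00
State disability insurance: $2,234.06 × 0.0148 = $33.06
Total deductions = $82.32 + $45.28 + $23.38 + $126.39 + $521.56 + $105.00 + $33.06 = $936.99
Net pay = $2,234.06 − $936.99 = $1,297.07

$1,297.07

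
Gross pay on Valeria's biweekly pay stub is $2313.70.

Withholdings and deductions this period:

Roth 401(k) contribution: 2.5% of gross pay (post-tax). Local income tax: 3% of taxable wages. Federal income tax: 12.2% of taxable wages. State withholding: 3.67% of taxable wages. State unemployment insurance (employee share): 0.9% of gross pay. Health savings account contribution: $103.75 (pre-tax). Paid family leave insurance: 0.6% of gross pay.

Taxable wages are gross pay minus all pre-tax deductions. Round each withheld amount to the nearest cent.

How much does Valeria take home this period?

Health savings account contribution: $103.75
Taxable wages = $2313.70 − $103.75 = $2209.95
Local income tax: $2209.95 × 0.03 = $66.30
State withholding: $2209.95 × 0.0367 = $81.11
Federal income tax: $2209.95 × 0.122 = $269.61
Paid family leave insurance: $2313.70 × 0.006 = $13.88
State unemployment insurance (employee share): $2313.70 × 0.009 = $20.82
Roth 401(k) contribution: $2313.70 × 0.025 = $57.84
Total deductions = $103.75 + $66.30 + $81.11 + $269.61 + $13.88 + $20.82 + $57.84 = $613.31
Net pay = $2313.70 − $613.31 = $1700.39

$1700.39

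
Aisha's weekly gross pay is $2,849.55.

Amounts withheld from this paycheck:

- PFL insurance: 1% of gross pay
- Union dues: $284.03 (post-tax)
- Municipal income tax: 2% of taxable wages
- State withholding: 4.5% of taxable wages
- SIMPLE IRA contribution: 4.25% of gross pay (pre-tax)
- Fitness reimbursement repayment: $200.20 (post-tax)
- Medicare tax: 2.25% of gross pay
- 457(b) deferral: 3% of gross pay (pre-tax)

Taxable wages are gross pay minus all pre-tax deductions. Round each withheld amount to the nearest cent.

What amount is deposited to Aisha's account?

$1,894.32

457(b) deferral: $2,849.55 × 0.03 = $85.49
SIMPLE IRA contribution: $2,849.55 × 0.0425 = $121.11
Pre-tax total = $85.49 + $121.11 = $206.60
Taxable wages = $2,849.55 − $206.60 = $2,642.95
Municipal income tax: $2,642.95 × 0.02 = $52.86
State withholding: $2,642.95 × 0.045 = $118.93
PFL insurance: $2,849.55 × 0.01 = $28.50
Medicare tax: $2,849.55 × 0.0225 = $64.11
Union dues: $284.03
Fitness reimbursement repayment: $200.20
Total deductions = $85.49 + $121.11 + $52.86 + $118.93 + $28.50 + $64.11 + $284.03 + $200.20 = $955.23
Net pay = $2,849.55 − $955.23 = $1,894.32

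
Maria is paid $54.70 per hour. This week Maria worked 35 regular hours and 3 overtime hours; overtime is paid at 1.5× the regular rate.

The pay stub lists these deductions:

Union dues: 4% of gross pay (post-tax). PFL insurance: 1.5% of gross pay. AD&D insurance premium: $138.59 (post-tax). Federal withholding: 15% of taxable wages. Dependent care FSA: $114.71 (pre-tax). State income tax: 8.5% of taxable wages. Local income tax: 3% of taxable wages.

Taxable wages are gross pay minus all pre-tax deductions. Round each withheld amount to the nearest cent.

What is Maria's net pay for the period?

$1,246.34

Regular pay: 35 × $54.70 = $1,914.50
Overtime pay: 3 × $54.70 × 1.5 = $246.15
Gross pay = $1,914.50 + $246.15 = $2,160.65
Dependent care FSA: $114.71
Taxable wages = $2,160.65 − $114.71 = $2,045.94
Federal withholding: $2,045.94 × 0.15 = $306.89
State income tax: $2,045.94 × 0.085 = $173.90
Local income tax: $2,045.94 × 0.03 = $61.38
PFL insurance: $2,160.65 × 0.015 = $32.41
AD&D insurance premium: $138.59
Union dues: $2,160.65 × 0.04 = $86.43
Total deductions = $114.71 + $306.89 + $173.90 + $61.38 + $32.41 + $138.59 + $86.43 = $914.31
Net pay = $2,160.65 − $914.31 = $1,246.34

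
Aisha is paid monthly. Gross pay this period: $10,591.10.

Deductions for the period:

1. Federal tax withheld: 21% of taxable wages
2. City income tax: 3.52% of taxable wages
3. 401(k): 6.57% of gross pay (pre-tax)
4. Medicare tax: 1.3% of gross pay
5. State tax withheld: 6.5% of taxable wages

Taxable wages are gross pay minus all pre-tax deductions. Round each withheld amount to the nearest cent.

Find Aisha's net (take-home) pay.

401(k): $10,591.10 × 0.0657 = $695.84
Taxable wages = $10,591.10 − $695.84 = $9,895.26
Federal tax withheld: $9,895.26 × 0.21 = $2,078.00
State tax withheld: $9,895.26 × 0.065 = $643.19
City income tax: $9,895.26 × 0.0352 = $348.31
Medicare tax: $10,591.10 × 0.013 = $137.68
Total deductions = $695.84 + $2,078.00 + $643.19 + $348.31 + $137.68 = $3,903.02
Net pay = $10,591.10 − $3,903.02 = $6,688.08

$6,688.08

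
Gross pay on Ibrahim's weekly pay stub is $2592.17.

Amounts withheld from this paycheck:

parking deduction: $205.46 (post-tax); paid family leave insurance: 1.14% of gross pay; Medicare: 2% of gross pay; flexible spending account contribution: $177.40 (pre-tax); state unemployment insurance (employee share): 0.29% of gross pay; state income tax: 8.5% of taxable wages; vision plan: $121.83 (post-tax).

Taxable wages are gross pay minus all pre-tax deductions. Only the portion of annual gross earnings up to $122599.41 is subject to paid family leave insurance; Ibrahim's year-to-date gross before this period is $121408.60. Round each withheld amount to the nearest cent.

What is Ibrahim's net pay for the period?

$1809.28

Flexible spending account contribution: $177.40
Taxable wages = $2592.17 − $177.40 = $2414.77
State income tax: $2414.77 × 0.085 = $205.26
State unemployment insurance (employee share): $2592.17 × 0.0029 = $7.52
Paid family leave insurance: only $122599.41 − $121408.60 = $1190.81 of this check is subject → $1190.81 × 0.0114 = $13.58
Medicare: $2592.17 × 0.02 = $51.84
Vision plan: $121.83
Parking deduction: $205.46
Total deductions = $177.40 + $205.26 + $7.52 + $13.58 + $51.84 + $121.83 + $205.46 = $782.89
Net pay = $2592.17 − $782.89 = $1809.28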